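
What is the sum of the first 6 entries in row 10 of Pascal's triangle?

1 + 10 + 45 + 120 + 210 + 252 = 638.

638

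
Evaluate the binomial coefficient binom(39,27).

3910797436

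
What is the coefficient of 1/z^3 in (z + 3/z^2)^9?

10206

General term: C(9,j)·(z)^j·(3/z^2)^(9-j), with z-exponent 1j − 2(9−j) = 3j − 18.
Set 3j − 18 = -3: j = 5.
C(9,5) = 126; 1^5 = 1; 3^4 = 81.
Coefficient = 126 · 1 · 81 = 10206.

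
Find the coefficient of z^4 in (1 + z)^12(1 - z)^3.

Coefficient of z^4 = Σ_{j} C(12,j)·1^j·C(3,4-j)·(-1)^(4-j) for j from 1 to 4.
= (-12) + 198 + (-660) + 495 = 21.

21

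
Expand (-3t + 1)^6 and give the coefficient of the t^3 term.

The general term is C(6,j)·(-3t)^j·(1)^(6-j); the t^3 term has j = 3.
C(6,3) = 20.
Coefficient = C(6,3) · (-3)^3 = 20 · (-27) = -540.

-540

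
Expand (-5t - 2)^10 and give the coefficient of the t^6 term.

The general term is C(10,j)·(-5t)^j·(-2)^(10-j); the t^6 term has j = 6.
C(10,6) = 210.
Coefficient = C(10,6) · (-5)^6 · (-2)^4 = 210 · 15625 · 16 = 52500000.

52500000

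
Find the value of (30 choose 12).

86493225

C(30,12) = (30·29·28·27·26·25·24·23·22·21·20·19) / 12! = 41430393164160000 / 479001600 = 86493225.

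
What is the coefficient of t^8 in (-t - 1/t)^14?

364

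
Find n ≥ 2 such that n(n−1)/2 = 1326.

n(n−1)/2 = 1326 ⇒ n(n−1) = 2652. Since 52·51 = 2652, n = 52.

52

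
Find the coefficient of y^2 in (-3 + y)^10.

295245

The general term is C(10,j)·(-3)^j·(y)^(10-j); the y^2 term has j = 8.
C(10,8) = 45.
Coefficient = C(10,8) · (-3)^8 = 45 · 6561 = 295245.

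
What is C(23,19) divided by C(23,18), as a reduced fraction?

C(n,k+1)/C(n,k) = (n−k)/(k+1) = (23−18)/(18+1) = 5/19.

5/19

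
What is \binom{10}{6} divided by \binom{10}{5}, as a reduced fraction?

5/6

C(n,k+1)/C(n,k) = (n−k)/(k+1) = (10−5)/(5+1) = 5/6.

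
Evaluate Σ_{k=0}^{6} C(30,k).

768212

1 + 30 + 435 + 4060 + 27405 + 142506 + 593775 = 768212.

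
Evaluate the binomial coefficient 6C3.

20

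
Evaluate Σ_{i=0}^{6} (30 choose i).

768212

1 + 30 + 435 + 4060 + 27405 + 142506 + 593775 = 768212.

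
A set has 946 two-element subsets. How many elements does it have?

n(n−1)/2 = 946 ⇒ n(n−1) = 1892. Since 44·43 = 1892, n = 44.

44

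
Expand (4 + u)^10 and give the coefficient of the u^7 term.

7680

The general term is C(10,j)·(4)^j·(u)^(10-j); the u^7 term has j = 3.
C(10,3) = 120.
Coefficient = C(10,3) · 4^3 = 120 · 64 = 7680.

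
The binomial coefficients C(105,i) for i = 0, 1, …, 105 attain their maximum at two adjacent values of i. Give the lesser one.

For odd n = 105, C(105,i) peaks at i = (n−1)/2 and (n+1)/2; the lesser is 52.

52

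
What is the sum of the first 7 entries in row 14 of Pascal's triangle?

6476

1 + 14 + 91 + 364 + 1001 + 2002 + 3003 = 6476.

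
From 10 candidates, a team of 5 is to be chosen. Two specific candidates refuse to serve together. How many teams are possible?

All 5-subsets: C(10,5) = 252. Those containing both fixed elements: C(8,3) = 56.
252 − 56 = 196.

196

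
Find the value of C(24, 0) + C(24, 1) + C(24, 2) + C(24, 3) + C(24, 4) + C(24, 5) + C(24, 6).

190051

1 + 24 + 276 + 2024 + 10626 + 42504 + 134596 = 190051.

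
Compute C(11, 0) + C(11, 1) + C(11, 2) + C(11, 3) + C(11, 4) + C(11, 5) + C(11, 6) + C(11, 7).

1816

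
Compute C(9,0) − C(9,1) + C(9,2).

28

The partial alternating sum Σ_{k=0}^{2} (−1)^k C(9,k) = (−1)^2 C(8,2) = 28.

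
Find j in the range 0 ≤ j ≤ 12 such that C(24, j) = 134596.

6

C(24,j) increases on 0 ≤ j ≤ 12. C(24,5) = 42504 and C(24,6) = 134596, so j = 6.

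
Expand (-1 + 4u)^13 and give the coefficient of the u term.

The general term is C(13,j)·(-1)^j·(4u)^(13-j); the u^1 term has j = 12.
C(13,12) = 13.
Coefficient = C(13,12) · 4^1 = 13 · 4 = 52.

52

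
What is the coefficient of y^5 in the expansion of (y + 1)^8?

56

The general term is C(8,j)·(y)^j·(1)^(8-j); the y^5 term has j = 5.
C(8,5) = 56.
Coefficient = C(8,5) = 56.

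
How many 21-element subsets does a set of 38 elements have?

28781143380

C(38,21) = C(38,17) by symmetry.
C(38,17) = (38·37·36·35·34·33·32·31·30·29·28·27·26·25·24·23·22) / 17! = 10237090866494416404480000 / 355687428096000 = 28781143380.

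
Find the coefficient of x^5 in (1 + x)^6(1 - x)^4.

12

Coefficient of x^5 = Σ_{j} C(6,j)·1^j·C(4,5-j)·(-1)^(5-j) for j from 1 to 5.
= 6 + (-60) + 120 + (-60) + 6 = 12.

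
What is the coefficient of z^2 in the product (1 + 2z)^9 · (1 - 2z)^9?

-36

Coefficient of z^2 = Σ_{j} C(9,j)·2^j·C(9,2-j)·(-2)^(2-j) for j from 0 to 2.
= 144 + (-324) + 144 = -36.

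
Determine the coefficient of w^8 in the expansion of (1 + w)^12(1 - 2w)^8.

Coefficient of w^8 = Σ_{j} C(12,j)·1^j·C(8,8-j)·(-2)^(8-j) for j from 0 to 8.
= 256 + (-12288) + 118272 + (-394240) + 554400 + (-354816) + 103488 + (-12672) + 495 = 2895.

2895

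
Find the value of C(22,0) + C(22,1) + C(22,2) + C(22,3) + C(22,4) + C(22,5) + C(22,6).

1 + 22 + 231 + 1540 + 7315 + 26334 + 74613 = 110056.

110056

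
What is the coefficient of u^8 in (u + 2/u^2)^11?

General term: C(11,j)·(u)^j·(2/u^2)^(11-j), with u-exponent 1j − 2(11−j) = 3j − 22.
Set 3j − 22 = 8: j = 10.
C(11,10) = 11; 1^10 = 1; 2^1 = 2.
Coefficient = 11 · 1 · 2 = 22.

22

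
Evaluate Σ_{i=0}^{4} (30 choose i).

1 + 30 + 435 + 4060 + 27405 = 31931.

31931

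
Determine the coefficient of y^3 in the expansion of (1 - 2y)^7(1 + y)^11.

Coefficient of y^3 = Σ_{j} C(7,j)·(-2)^j·C(11,3-j)·1^(3-j) for j from 0 to 3.
= 165 + (-770) + 924 + (-280) = 39.

39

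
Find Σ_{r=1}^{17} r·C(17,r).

Since r·C(17,r) = 17·C(16,r−1), the sum is 17·2^16 = 17·65536 = 1114112.

1114112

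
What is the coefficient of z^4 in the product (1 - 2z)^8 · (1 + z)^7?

Coefficient of z^4 = Σ_{j} C(8,j)·(-2)^j·C(7,4-j)·1^(4-j) for j from 0 to 4.
= 35 + (-560) + 2352 + (-3136) + 1120 = -189.

-189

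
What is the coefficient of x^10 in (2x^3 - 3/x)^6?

2160

General term: C(6,j)·(2x^3)^j·(-3/x)^(6-j), with x-exponent 3j − 1(6−j) = 4j − 6.
Set 4j − 6 = 10: j = 4.
C(6,4) = 15; 2^4 = 16; (-3)^2 = 9.
Coefficient = 15 · 16 · 9 = 2160.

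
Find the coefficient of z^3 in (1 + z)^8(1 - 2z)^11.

Coefficient of z^3 = Σ_{j} C(8,j)·1^j·C(11,3-j)·(-2)^(3-j) for j from 0 to 3.
= (-1320) + 1760 + (-616) + 56 = -120.

-120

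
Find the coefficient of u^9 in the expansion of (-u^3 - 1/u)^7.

General term: C(7,j)·(-u^3)^j·(-1/u)^(7-j), with u-exponent 3j − 1(7−j) = 4j − 7.
Set 4j − 7 = 9: j = 4.
C(7,4) = 35; (-1)^4 = 1; (-1)^3 = -1.
Coefficient = 35 · 1 · (-1) = -35.

-35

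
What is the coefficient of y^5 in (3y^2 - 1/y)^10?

-61236

General term: C(10,j)·(3y^2)^j·(-1/y)^(10-j), with y-exponent 2j − 1(10−j) = 3j − 10.
Set 3j − 10 = 5: j = 5.
C(10,5) = 252; 3^5 = 243; (-1)^5 = -1.
Coefficient = 252 · 243 · (-1) = -61236.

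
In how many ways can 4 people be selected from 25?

This is C(25,4) = 12650.

12650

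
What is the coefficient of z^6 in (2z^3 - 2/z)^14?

General term: C(14,j)·(2z^3)^j·(-2/z)^(14-j), with z-exponent 3j − 1(14−j) = 4j − 14.
Set 4j − 14 = 6: j = 5.
C(14,5) = 2002; 2^5 = 32; (-2)^9 = -512.
Coefficient = 2002 · 32 · (-512) = -32800768.

-32800768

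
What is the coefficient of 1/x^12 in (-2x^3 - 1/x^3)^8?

General term: C(8,j)·(-2x^3)^j·(-1/x^3)^(8-j), with x-exponent 3j − 3(8−j) = 6j − 24.
Set 6j − 24 = -12: j = 2.
C(8,2) = 28; (-2)^2 = 4; (-1)^6 = 1.
Coefficient = 28 · 4 · 1 = 112.

112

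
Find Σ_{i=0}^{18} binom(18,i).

262144

Setting x = 1 in (1+x)^18 gives Σ C(18,i) = 2^18 = 262144.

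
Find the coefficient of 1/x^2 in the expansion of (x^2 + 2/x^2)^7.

General term: C(7,j)·(x^2)^j·(2/x^2)^(7-j), with x-exponent 2j − 2(7−j) = 4j − 14.
Set 4j − 14 = -2: j = 3.
C(7,3) = 35; 1^3 = 1; 2^4 = 16.
Coefficient = 35 · 1 · 16 = 560.

560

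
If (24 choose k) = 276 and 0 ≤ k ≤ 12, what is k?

C(24,k) increases on 0 ≤ k ≤ 12. C(24,1) = 24 and C(24,2) = 276, so k = 2.

2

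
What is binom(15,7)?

6435

C(15,7) = (15·14·13·12·11·10·9) / 7! = 32432400 / 5040 = 6435.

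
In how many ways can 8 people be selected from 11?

This is C(11,8) = 165.

165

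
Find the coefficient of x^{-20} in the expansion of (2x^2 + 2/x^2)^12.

General term: C(12,j)·(2x^2)^j·(2/x^2)^(12-j), with x-exponent 2j − 2(12−j) = 4j − 24.
Set 4j − 24 = -20: j = 1.
C(12,1) = 12; 2^1 = 2; 2^11 = 2048.
Coefficient = 12 · 2 · 2048 = 49152.

49152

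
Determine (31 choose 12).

141120525

C(31,12) = (31·30·29·28·27·26·25·24·23·22·21·20) / 12! = 67596957267840000 / 479001600 = 141120525.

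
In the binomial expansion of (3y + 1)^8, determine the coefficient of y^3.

1512

The general term is C(8,j)·(3y)^j·(1)^(8-j); the y^3 term has j = 3.
C(8,3) = 56.
Coefficient = C(8,3) · 3^3 = 56 · 27 = 1512.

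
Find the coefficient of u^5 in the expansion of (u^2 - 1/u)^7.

-35

General term: C(7,j)·(u^2)^j·(-1/u)^(7-j), with u-exponent 2j − 1(7−j) = 3j − 7.
Set 3j − 7 = 5: j = 4.
C(7,4) = 35; 1^4 = 1; (-1)^3 = -1.
Coefficient = 35 · 1 · (-1) = -35.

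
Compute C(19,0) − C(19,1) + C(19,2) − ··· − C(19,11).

-31824

The partial alternating sum Σ_{k=0}^{11} (−1)^k C(19,k) = (−1)^11 C(18,11) = -31824.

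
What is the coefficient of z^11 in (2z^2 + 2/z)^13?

General term: C(13,j)·(2z^2)^j·(2/z)^(13-j), with z-exponent 2j − 1(13−j) = 3j − 13.
Set 3j − 13 = 11: j = 8.
C(13,8) = 1287; 2^8 = 256; 2^5 = 32.
Coefficient = 1287 · 256 · 32 = 10543104.

10543104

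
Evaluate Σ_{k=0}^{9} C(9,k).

512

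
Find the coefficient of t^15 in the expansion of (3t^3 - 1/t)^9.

General term: C(9,j)·(3t^3)^j·(-1/t)^(9-j), with t-exponent 3j − 1(9−j) = 4j − 9.
Set 4j − 9 = 15: j = 6.
C(9,6) = 84; 3^6 = 729; (-1)^3 = -1.
Coefficient = 84 · 729 · (-1) = -61236.

-61236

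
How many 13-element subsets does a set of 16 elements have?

C(16,13) = C(16,3) by symmetry.
C(16,3) = (16·15·14) / 3! = 3360 / 6 = 560.

560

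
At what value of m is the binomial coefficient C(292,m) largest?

C(292,m) is maximized at m = 292/2 = 146.

146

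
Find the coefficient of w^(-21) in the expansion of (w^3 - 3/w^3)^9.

59049

General term: C(9,j)·(w^3)^j·(-3/w^3)^(9-j), with w-exponent 3j − 3(9−j) = 6j − 27.
Set 6j − 27 = -21: j = 1.
C(9,1) = 9; 1^1 = 1; (-3)^8 = 6561.
Coefficient = 9 · 1 · 6561 = 59049.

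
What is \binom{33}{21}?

C(33,21) = C(33,12) by symmetry.
C(33,12) = (33·32·31·30·29·28·27·26·25·24·23·22) / 12! = 169958063987712000 / 479001600 = 354817320.

354817320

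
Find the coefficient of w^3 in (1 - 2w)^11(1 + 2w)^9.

Coefficient of w^3 = Σ_{j} C(11,j)·(-2)^j·C(9,3-j)·2^(3-j) for j from 0 to 3.
= 672 + (-3168) + 3960 + (-1320) = 144.

144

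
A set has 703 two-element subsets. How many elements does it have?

38

n(n−1)/2 = 703 ⇒ n(n−1) = 1406. Since 38·37 = 1406, n = 38.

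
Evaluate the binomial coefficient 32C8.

C(32,8) = (32·31·30·29·28·27·26·25) / 8! = 424097856000 / 40320 = 10518300.

10518300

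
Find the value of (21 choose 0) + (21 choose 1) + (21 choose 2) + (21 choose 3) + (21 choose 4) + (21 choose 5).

1 + 21 + 210 + 1330 + 5985 + 20349 = 27896.

27896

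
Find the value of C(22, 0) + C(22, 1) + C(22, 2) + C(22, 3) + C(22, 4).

9109

1 + 22 + 231 + 1540 + 7315 = 9109.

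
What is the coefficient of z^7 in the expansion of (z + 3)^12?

192456

The general term is C(12,j)·(z)^j·(3)^(12-j); the z^7 term has j = 7.
C(12,7) = 792.
Coefficient = C(12,7) · 3^5 = 792 · 243 = 192456.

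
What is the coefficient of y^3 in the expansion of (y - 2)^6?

The general term is C(6,j)·(y)^j·(-2)^(6-j); the y^3 term has j = 3.
C(6,3) = 20.
Coefficient = C(6,3) · (-2)^3 = 20 · (-8) = -160.

-160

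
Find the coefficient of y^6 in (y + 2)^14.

The general term is C(14,j)·(y)^j·(2)^(14-j); the y^6 term has j = 6.
C(14,6) = 3003.
Coefficient = C(14,6) · 2^8 = 3003 · 256 = 768768.

768768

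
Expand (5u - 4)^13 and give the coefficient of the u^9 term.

357500000000

The general term is C(13,j)·(5u)^j·(-4)^(13-j); the u^9 term has j = 9.
C(13,9) = 715.
Coefficient = C(13,9) · 5^9 · (-4)^4 = 715 · 1953125 · 256 = 357500000000.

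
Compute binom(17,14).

C(17,14) = C(17,3) by symmetry.
C(17,3) = (17·16·15) / 3! = 4080 / 6 = 680.

680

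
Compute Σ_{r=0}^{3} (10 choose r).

1 + 10 + 45 + 120 = 176.

176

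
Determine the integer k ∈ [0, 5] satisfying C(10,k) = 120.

C(10,k) increases on 0 ≤ k ≤ 5. C(10,2) = 45 and C(10,3) = 120, so k = 3.

3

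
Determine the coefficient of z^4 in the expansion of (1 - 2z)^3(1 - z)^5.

225

Coefficient of z^4 = Σ_{j} C(3,j)·(-2)^j·C(5,4-j)·(-1)^(4-j) for j from 0 to 3.
= 5 + 60 + 120 + 40 = 225.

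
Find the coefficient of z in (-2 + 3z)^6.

-576

The general term is C(6,j)·(-2)^j·(3z)^(6-j); the z^1 term has j = 5.
C(6,5) = 6.
Coefficient = C(6,5) · (-2)^5 · 3^1 = 6 · (-32) · 3 = -576.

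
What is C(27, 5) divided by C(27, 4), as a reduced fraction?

23/5

C(n,k+1)/C(n,k) = (n−k)/(k+1) = (27−4)/(4+1) = 23/5.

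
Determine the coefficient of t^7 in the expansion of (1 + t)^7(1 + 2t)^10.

Coefficient of t^7 = Σ_{j} C(7,j)·1^j·C(10,7-j)·2^(7-j) for j from 0 to 7.
= 15360 + 94080 + 169344 + 117600 + 33600 + 3780 + 140 + 1 = 433905.

433905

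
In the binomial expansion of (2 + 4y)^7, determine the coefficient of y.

The general term is C(7,j)·(2)^j·(4y)^(7-j); the y^1 term has j = 6.
C(7,6) = 7.
Coefficient = C(7,6) · 2^6 · 4^1 = 7 · 64 · 4 = 1792.

1792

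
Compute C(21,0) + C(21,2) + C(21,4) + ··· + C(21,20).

1048576

Half of (1+1)^21 + (1−1)^21 gives the even-index sum: 2^20 = 1048576.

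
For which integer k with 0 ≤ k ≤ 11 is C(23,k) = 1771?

C(23,k) increases on 0 ≤ k ≤ 11. C(23,2) = 253 and C(23,3) = 1771, so k = 3.

3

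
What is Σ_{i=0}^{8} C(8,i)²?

12870

By Vandermonde's identity, Σ C(8,i)² = C(16,8) = 12870.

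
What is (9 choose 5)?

C(9,5) = C(9,4) by symmetry.
C(9,4) = (9·8·7·6) / 4! = 3024 / 24 = 126.

126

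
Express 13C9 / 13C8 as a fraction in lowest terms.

C(n,k+1)/C(n,k) = (n−k)/(k+1) = (13−8)/(8+1) = 5/9.

5/9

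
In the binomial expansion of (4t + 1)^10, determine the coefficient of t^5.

The general term is C(10,j)·(4t)^j·(1)^(10-j); the t^5 term has j = 5.
C(10,5) = 252.
Coefficient = C(10,5) · 4^5 = 252 · 1024 = 258048.

258048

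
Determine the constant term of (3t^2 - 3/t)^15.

43089767721

General term: C(15,j)·(3t^2)^j·(-3/t)^(15-j), with t-exponent 2j − 1(15−j) = 3j − 15.
Set 3j − 15 = 0: j = 5.
C(15,5) = 3003; 3^5 = 243; (-3)^10 = 59049.
Coefficient = 3003 · 243 · 59049 = 43089767721.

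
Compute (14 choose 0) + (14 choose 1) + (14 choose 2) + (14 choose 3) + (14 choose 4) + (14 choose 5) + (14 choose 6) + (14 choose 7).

9908

1 + 14 + 91 + 364 + 1001 + 2002 + 3003 + 3432 = 9908.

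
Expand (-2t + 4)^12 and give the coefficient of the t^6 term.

242221056

The general term is C(12,j)·(-2t)^j·(4)^(12-j); the t^6 term has j = 6.
C(12,6) = 924.
Coefficient = C(12,6) · (-2)^6 · 4^6 = 924 · 64 · 4096 = 242221056.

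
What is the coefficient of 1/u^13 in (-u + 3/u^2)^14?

General term: C(14,j)·(-u)^j·(3/u^2)^(14-j), with u-exponent 1j − 2(14−j) = 3j − 28.
Set 3j − 28 = -13: j = 5.
C(14,5) = 2002; (-1)^5 = -1; 3^9 = 19683.
Coefficient = 2002 · (-1) · 19683 = -39405366.

-39405366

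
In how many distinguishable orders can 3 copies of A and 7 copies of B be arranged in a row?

120

Choose positions for the A's: C(10,3) = 120.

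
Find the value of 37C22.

C(37,22) = C(37,15) by symmetry.
C(37,15) = (37·36·35·34·33·32·31·30·29·28·27·26·25·24·23) / 15! = 12245324002983751680000 / 1307674368000 = 9364199760.

9364199760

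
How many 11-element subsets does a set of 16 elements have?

C(16,11) = C(16,5) by symmetry.
C(16,5) = (16·15·14·13·12) / 5! = 524160 / 120 = 4368.

4368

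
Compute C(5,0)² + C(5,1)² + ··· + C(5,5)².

252

By Vandermonde's identity, Σ C(5,j)² = C(10,5) = 252.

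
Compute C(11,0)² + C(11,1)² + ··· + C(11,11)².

705432

By Vandermonde's identity, Σ C(11,i)² = C(22,11) = 705432.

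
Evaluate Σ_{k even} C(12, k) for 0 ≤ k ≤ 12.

Half of (1+1)^12 + (1−1)^12 gives the even-index sum: 2^11 = 2048.

2048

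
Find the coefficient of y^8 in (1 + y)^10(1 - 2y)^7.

Coefficient of y^8 = Σ_{j} C(10,j)·1^j·C(7,8-j)·(-2)^(8-j) for j from 1 to 8.
= (-1280) + 20160 + (-80640) + 117600 + (-70560) + 17640 + (-1680) + 45 = 1285.

1285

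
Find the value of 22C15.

C(22,15) = C(22,7) by symmetry.
C(22,7) = (22·21·20·19·18·17·16) / 7! = 859541760 / 5040 = 170544.

170544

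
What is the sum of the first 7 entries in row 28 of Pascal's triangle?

1 + 28 + 378 + 3276 + 20475 + 98280 + 376740 = 499178.

499178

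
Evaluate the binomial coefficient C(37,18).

17672631900

C(37,18) = (37·36·35·34·33·32·31·30·29·28·27·26·25·24·23·22·21·20) / 18! = 113146793787569865523200000 / 6402373705728000 = 17672631900.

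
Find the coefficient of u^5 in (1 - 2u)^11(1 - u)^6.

-71000

Coefficient of u^5 = Σ_{j} C(11,j)·(-2)^j·C(6,5-j)·(-1)^(5-j) for j from 0 to 5.
= (-6) + (-330) + (-4400) + (-19800) + (-31680) + (-14784) = -71000.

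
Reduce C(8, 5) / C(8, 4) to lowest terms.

C(n,k+1)/C(n,k) = (n−k)/(k+1) = (8−4)/(4+1) = 4/5.

4/5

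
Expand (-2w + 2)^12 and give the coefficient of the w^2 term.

270336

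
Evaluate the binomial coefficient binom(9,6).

C(9,6) = C(9,3) by symmetry.
C(9,3) = (9·8·7) / 3! = 504 / 6 = 84.

84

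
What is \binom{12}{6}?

C(12,6) = (12·11·10·9·8·7) / 6! = 665280 / 720 = 924.

924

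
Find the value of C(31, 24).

2629575

C(31,24) = C(31,7) by symmetry.
C(31,7) = (31·30·29·28·27·26·25) / 7! = 13253058000 / 5040 = 2629575.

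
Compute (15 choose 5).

C(15,5) = (15·14·13·12·11) / 5! = 360360 / 120 = 3003.

3003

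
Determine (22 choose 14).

C(22,14) = C(22,8) by symmetry.
C(22,8) = (22·21·20·19·18·17·16·15) / 8! = 12893126400 / 40320 = 319770.

319770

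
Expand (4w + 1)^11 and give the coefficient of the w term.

The general term is C(11,j)·(4w)^j·(1)^(11-j); the w^1 term has j = 1.
C(11,1) = 11.
Coefficient = C(11,1) · 4^1 = 11 · 4 = 44.

44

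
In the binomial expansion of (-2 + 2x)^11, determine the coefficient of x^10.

-22528

The general term is C(11,j)·(-2)^j·(2x)^(11-j); the x^10 term has j = 1.
C(11,1) = 11.
Coefficient = C(11,1) · (-2)^1 · 2^10 = 11 · (-2) · 1024 = -22528.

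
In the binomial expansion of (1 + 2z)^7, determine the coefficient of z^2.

The general term is C(7,j)·(1)^j·(2z)^(7-j); the z^2 term has j = 5.
C(7,5) = 21.
Coefficient = C(7,5) · 2^2 = 21 · 4 = 84.

84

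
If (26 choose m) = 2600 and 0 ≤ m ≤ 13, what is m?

C(26,m) increases on 0 ≤ m ≤ 13. C(26,2) = 325 and C(26,3) = 2600, so m = 3.

3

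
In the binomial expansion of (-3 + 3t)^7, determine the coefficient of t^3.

76545

The general term is C(7,j)·(-3)^j·(3t)^(7-j); the t^3 term has j = 4.
C(7,4) = 35.
Coefficient = C(7,4) · (-3)^4 · 3^3 = 35 · 81 · 27 = 76545.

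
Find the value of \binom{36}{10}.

C(36,10) = (36·35·34·33·32·31·30·29·28·27) / 10! = 922393263052800 / 3628800 = 254186856.

254186856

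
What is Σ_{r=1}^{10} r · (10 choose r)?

Since r·C(10,r) = 10·C(9,r−1), the sum is 10·2^9 = 10·512 = 5120.

5120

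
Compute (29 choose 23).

475020

C(29,23) = C(29,6) by symmetry.
C(29,6) = (29·28·27·26·25·24) / 6! = 342014400 / 720 = 475020.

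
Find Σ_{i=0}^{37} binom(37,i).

137438953472

The entries of row 37 sum to 2^37 = 137438953472.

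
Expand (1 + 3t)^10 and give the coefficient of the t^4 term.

17010

The general term is C(10,j)·(1)^j·(3t)^(10-j); the t^4 term has j = 6.
C(10,6) = 210.
Coefficient = C(10,6) · 3^4 = 210 · 81 = 17010.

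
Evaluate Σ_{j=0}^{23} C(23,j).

8388608

The entries of row 23 sum to 2^23 = 8388608.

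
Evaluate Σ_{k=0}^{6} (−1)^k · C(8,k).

The partial alternating sum Σ_{k=0}^{6} (−1)^k C(8,k) = (−1)^6 C(7,6) = 7.

7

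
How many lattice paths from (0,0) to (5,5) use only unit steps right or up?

252

Each path is a sequence of 10 steps with 5 rights: C(10,5) = 252.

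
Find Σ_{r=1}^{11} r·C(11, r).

Differentiating (1+x)^11 and setting x=1: Σ r·C(11,r) = 11·2^10 = 11264.

11264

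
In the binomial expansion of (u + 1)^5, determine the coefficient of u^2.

The general term is C(5,j)·(u)^j·(1)^(5-j); the u^2 term has j = 2.
C(5,2) = 10.
Coefficient = C(5,2) = 10.

10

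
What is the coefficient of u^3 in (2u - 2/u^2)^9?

18432

General term: C(9,j)·(2u)^j·(-2/u^2)^(9-j), with u-exponent 1j − 2(9−j) = 3j − 18.
Set 3j − 18 = 3: j = 7.
C(9,7) = 36; 2^7 = 128; (-2)^2 = 4.
Coefficient = 36 · 128 · 4 = 18432.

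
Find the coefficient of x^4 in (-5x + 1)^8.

The general term is C(8,j)·(-5x)^j·(1)^(8-j); the x^4 term has j = 4.
C(8,4) = 70.
Coefficient = C(8,4) · (-5)^4 = 70 · 625 = 43750.

43750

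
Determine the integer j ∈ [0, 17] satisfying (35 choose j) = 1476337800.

13

C(35,j) increases on 0 ≤ j ≤ 17. C(35,12) = 834451800 and C(35,13) = 1476337800, so j = 13.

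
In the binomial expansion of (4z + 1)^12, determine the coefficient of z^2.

The general term is C(12,j)·(4z)^j·(1)^(12-j); the z^2 term has j = 2.
C(12,2) = 66.
Coefficient = C(12,2) · 4^2 = 66 · 16 = 1056.

1056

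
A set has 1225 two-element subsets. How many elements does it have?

n(n−1)/2 = 1225 ⇒ n(n−1) = 2450. Since 50·49 = 2450, n = 50.

50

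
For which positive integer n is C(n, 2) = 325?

26

n(n−1)/2 = 325 ⇒ n(n−1) = 650. Since 26·25 = 650, n = 26.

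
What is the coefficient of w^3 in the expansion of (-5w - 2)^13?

-36608000

The general term is C(13,j)·(-5w)^j·(-2)^(13-j); the w^3 term has j = 3.
C(13,3) = 286.
Coefficient = C(13,3) · (-5)^3 · (-2)^10 = 286 · (-125) · 1024 = -36608000.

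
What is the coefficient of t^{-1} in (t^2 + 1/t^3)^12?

792

General term: C(12,j)·(t^2)^j·(1/t^3)^(12-j), with t-exponent 2j − 3(12−j) = 5j − 36.
Set 5j − 36 = -1: j = 7.
C(12,7) = 792; 1^7 = 1; 1^5 = 1.
Coefficient = 792 · 1 · 1 = 792.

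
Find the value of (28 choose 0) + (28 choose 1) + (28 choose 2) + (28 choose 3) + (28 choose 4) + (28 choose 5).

122438

1 + 28 + 378 + 3276 + 20475 + 98280 = 122438.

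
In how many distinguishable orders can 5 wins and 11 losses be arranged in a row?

4368

Choose positions for the wins: C(16,5) = 4368.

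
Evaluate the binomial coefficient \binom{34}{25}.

C(34,25) = C(34,9) by symmetry.
C(34,9) = (34·33·32·31·30·29·28·27·26) / 9! = 19033511777280 / 362880 = 52451256.

52451256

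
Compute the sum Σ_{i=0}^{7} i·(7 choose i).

Since i·C(7,i) = 7·C(6,i−1), the sum is 7·2^6 = 7·64 = 448.

448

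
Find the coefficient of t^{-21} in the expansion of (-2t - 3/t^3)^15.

General term: C(15,j)·(-2t)^j·(-3/t^3)^(15-j), with t-exponent 1j − 3(15−j) = 4j − 45.
Set 4j − 45 = -21: j = 6.
C(15,6) = 5005; (-2)^6 = 64; (-3)^9 = -19683.
Coefficient = 5005 · 64 · (-19683) = -6304858560.

-6304858560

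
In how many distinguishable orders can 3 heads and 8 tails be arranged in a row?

Choose positions for the heads: C(11,3) = 165.

165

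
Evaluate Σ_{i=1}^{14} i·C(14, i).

114688

Differentiating (1+x)^14 and setting x=1: Σ i·C(14,i) = 14·2^13 = 114688.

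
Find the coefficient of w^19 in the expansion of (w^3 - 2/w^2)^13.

11440

General term: C(13,j)·(w^3)^j·(-2/w^2)^(13-j), with w-exponent 3j − 2(13−j) = 5j − 26.
Set 5j − 26 = 19: j = 9.
C(13,9) = 715; 1^9 = 1; (-2)^4 = 16.
Coefficient = 715 · 1 · 16 = 11440.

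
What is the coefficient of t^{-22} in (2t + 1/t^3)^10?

General term: C(10,j)·(2t)^j·(1/t^3)^(10-j), with t-exponent 1j − 3(10−j) = 4j − 30.
Set 4j − 30 = -22: j = 2.
C(10,2) = 45; 2^2 = 4; 1^8 = 1.
Coefficient = 45 · 4 · 1 = 180.

180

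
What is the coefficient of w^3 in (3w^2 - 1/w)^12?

-192456

General term: C(12,j)·(3w^2)^j·(-1/w)^(12-j), with w-exponent 2j − 1(12−j) = 3j − 12.
Set 3j − 12 = 3: j = 5.
C(12,5) = 792; 3^5 = 243; (-1)^7 = -1.
Coefficient = 792 · 243 · (-1) = -192456.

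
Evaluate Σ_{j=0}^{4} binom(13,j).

1 + 13 + 78 + 286 + 715 = 1093.

1093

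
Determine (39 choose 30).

211915132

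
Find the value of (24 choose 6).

134596

C(24,6) = (24·23·22·21·20·19) / 6! = 96909120 / 720 = 134596.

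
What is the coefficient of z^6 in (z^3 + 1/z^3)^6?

15

General term: C(6,j)·(z^3)^j·(1/z^3)^(6-j), with z-exponent 3j − 3(6−j) = 6j − 18.
Set 6j − 18 = 6: j = 4.
C(6,4) = 15; 1^4 = 1; 1^2 = 1.
Coefficient = 15 · 1 · 1 = 15.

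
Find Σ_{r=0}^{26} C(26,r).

67108864

The entries of row 26 sum to 2^26 = 67108864.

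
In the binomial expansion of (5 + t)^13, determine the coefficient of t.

3173828125

The general term is C(13,j)·(5)^j·(t)^(13-j); the t^1 term has j = 12.
C(13,12) = 13.
Coefficient = C(13,12) · 5^12 = 13 · 244140625 = 3173828125.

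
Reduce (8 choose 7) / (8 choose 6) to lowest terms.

2/7

C(n,k+1)/C(n,k) = (n−k)/(k+1) = (8−6)/(6+1) = 2/7.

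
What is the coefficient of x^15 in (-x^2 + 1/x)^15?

3003

General term: C(15,j)·(-x^2)^j·(1/x)^(15-j), with x-exponent 2j − 1(15−j) = 3j − 15.
Set 3j − 15 = 15: j = 10.
C(15,10) = 3003; (-1)^10 = 1; 1^5 = 1.
Coefficient = 3003 · 1 · 1 = 3003.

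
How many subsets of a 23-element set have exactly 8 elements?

490314

Choose the 8 positions: C(23,8) = 490314.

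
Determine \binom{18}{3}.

816

C(18,3) = (18·17·16) / 3! = 4896 / 6 = 816.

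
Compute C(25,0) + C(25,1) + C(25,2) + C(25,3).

2626

1 + 25 + 300 + 2300 = 2626.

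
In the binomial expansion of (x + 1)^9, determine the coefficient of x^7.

36

The general term is C(9,j)·(x)^j·(1)^(9-j); the x^7 term has j = 7.
C(9,7) = 36.
Coefficient = C(9,7) = 36.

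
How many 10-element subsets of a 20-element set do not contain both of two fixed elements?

140998

All 10-subsets: C(20,10) = 184756. Those containing both fixed elements: C(18,8) = 43758.
184756 − 43758 = 140998.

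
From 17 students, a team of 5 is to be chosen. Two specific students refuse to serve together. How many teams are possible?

5733

All 5-subsets: C(17,5) = 6188. Those containing both fixed elements: C(15,3) = 455.
6188 − 455 = 5733.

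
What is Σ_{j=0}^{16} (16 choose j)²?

601080390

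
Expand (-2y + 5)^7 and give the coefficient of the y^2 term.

262500

The general term is C(7,j)·(-2y)^j·(5)^(7-j); the y^2 term has j = 2.
C(7,2) = 21.
Coefficient = C(7,2) · (-2)^2 · 5^5 = 21 · 4 · 3125 = 262500.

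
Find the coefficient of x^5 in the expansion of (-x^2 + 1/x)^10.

-252

General term: C(10,j)·(-x^2)^j·(1/x)^(10-j), with x-exponent 2j − 1(10−j) = 3j − 10.
Set 3j − 10 = 5: j = 5.
C(10,5) = 252; (-1)^5 = -1; 1^5 = 1.
Coefficient = 252 · (-1) · 1 = -252.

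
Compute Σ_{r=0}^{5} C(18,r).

12616

1 + 18 + 153 + 816 + 3060 + 8568 = 12616.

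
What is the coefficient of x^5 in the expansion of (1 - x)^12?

-792

The general term is C(12,j)·(1)^j·(-x)^(12-j); the x^5 term has j = 7.
C(12,7) = 792.
Coefficient = C(12,7) · (-1)^5 = 792 · (-1) = -792.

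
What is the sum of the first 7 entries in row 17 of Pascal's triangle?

21778

1 + 17 + 136 + 680 + 2380 + 6188 + 12376 = 21778.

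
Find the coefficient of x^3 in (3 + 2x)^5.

720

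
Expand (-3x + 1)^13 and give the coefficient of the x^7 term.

-3752892

The general term is C(13,j)·(-3x)^j·(1)^(13-j); the x^7 term has j = 7.
C(13,7) = 1716.
Coefficient = C(13,7) · (-3)^7 = 1716 · (-2187) = -3752892.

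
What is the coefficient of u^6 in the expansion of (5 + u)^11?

1443750

The general term is C(11,j)·(5)^j·(u)^(11-j); the u^6 term has j = 5.
C(11,5) = 462.
Coefficient = C(11,5) · 5^5 = 462 · 3125 = 1443750.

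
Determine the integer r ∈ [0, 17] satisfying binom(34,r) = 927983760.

C(34,r) increases on 0 ≤ r ≤ 17. C(34,12) = 548354040 and C(34,13) = 927983760, so r = 13.

13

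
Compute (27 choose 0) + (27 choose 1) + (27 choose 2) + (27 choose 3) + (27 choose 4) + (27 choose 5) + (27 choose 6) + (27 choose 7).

1 + 27 + 351 + 2925 + 17550 + 80730 + 296010 + 888030 = 1285624.

1285624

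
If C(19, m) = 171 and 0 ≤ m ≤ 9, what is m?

C(19,m) increases on 0 ≤ m ≤ 9. C(19,1) = 19 and C(19,2) = 171, so m = 2.

2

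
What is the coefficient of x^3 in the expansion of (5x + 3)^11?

The general term is C(11,j)·(5x)^j·(3)^(11-j); the x^3 term has j = 3.
C(11,3) = 165.
Coefficient = C(11,3) · 5^3 · 3^8 = 165 · 125 · 6561 = 135320625.

135320625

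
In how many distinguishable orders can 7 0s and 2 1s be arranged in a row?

36

Choose positions for the 0s: C(9,7) = 36.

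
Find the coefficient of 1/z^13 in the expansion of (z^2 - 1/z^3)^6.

-6

General term: C(6,j)·(z^2)^j·(-1/z^3)^(6-j), with z-exponent 2j − 3(6−j) = 5j − 18.
Set 5j − 18 = -13: j = 1.
C(6,1) = 6; 1^1 = 1; (-1)^5 = -1.
Coefficient = 6 · 1 · (-1) = -6.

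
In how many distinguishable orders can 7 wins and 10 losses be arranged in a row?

Choose positions for the wins: C(17,7) = 19448.

19448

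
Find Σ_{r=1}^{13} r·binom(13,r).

53248

Differentiating (1+x)^13 and setting x=1: Σ r·C(13,r) = 13·2^12 = 53248.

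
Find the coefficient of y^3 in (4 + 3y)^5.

4320

The general term is C(5,j)·(4)^j·(3y)^(5-j); the y^3 term has j = 2.
C(5,2) = 10.
Coefficient = C(5,2) · 4^2 · 3^3 = 10 · 16 · 27 = 4320.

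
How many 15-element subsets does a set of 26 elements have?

7726160

C(26,15) = C(26,11) by symmetry.
C(26,11) = (26·25·24·23·22·21·20·19·18·17·16) / 11! = 308403583488000 / 39916800 = 7726160.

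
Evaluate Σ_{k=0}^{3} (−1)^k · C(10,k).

-84

The partial alternating sum Σ_{k=0}^{3} (−1)^k C(10,k) = (−1)^3 C(9,3) = -84.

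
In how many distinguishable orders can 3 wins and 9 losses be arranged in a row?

220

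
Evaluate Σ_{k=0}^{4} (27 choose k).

20854

1 + 27 + 351 + 2925 + 17550 = 20854.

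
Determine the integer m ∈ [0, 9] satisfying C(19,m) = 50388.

C(19,m) increases on 0 ≤ m ≤ 9. C(19,6) = 27132 and C(19,7) = 50388, so m = 7.

7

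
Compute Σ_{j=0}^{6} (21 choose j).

1 + 21 + 210 + 1330 + 5985 + 20349 + 54264 = 82160.

82160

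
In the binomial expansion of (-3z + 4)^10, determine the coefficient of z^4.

69672960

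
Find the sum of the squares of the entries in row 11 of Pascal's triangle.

By Vandermonde's identity, Σ C(11,k)² = C(22,11) = 705432.

705432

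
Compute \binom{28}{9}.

6906900

C(28,9) = (28·27·26·25·24·23·22·21·20) / 9! = 2506375872000 / 362880 = 6906900.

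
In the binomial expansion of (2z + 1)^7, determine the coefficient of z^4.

The general term is C(7,j)·(2z)^j·(1)^(7-j); the z^4 term has j = 4.
C(7,4) = 35.
Coefficient = C(7,4) · 2^4 = 35 · 16 = 560.

560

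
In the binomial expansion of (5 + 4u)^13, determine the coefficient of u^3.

178750000000

The general term is C(13,j)·(5)^j·(4u)^(13-j); the u^3 term has j = 10.
C(13,10) = 286.
Coefficient = C(13,10) · 5^10 · 4^3 = 286 · 9765625 · 64 = 178750000000.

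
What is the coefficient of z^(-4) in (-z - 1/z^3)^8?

General term: C(8,j)·(-z)^j·(-1/z^3)^(8-j), with z-exponent 1j − 3(8−j) = 4j − 24.
Set 4j − 24 = -4: j = 5.
C(8,5) = 56; (-1)^5 = -1; (-1)^3 = -1.
Coefficient = 56 · (-1) · (-1) = 56.

56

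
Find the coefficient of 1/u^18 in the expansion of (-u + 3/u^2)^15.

General term: C(15,j)·(-u)^j·(3/u^2)^(15-j), with u-exponent 1j − 2(15−j) = 3j − 30.
Set 3j − 30 = -18: j = 4.
C(15,4) = 1365; (-1)^4 = 1; 3^11 = 177147.
Coefficient = 1365 · 1 · 177147 = 241805655.

241805655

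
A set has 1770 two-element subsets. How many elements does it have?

n(n−1)/2 = 1770 ⇒ n(n−1) = 3540. Since 60·59 = 3540, n = 60.

60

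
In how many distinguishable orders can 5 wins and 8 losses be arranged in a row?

Choose positions for the wins: C(13,5) = 1287.

1287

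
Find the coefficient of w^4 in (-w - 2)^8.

The general term is C(8,j)·(-w)^j·(-2)^(8-j); the w^4 term has j = 4.
C(8,4) = 70.
Coefficient = C(8,4) · (-2)^4 = 70 · 16 = 1120.

1120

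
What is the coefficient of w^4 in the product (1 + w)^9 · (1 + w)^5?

(1 + w)^9(1 + w)^5 = (1 + w)^14, so the coefficient of w^4 is C(14,4)·1^4 = 1001·1 = 1001.

1001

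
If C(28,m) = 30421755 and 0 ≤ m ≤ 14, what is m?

C(28,m) increases on 0 ≤ m ≤ 14. C(28,11) = 21474180 and C(28,12) = 30421755, so m = 12.

12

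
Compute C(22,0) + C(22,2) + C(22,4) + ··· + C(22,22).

2097152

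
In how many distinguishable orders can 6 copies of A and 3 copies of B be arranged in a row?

84

Choose positions for the A's: C(9,6) = 84.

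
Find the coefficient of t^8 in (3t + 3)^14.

14363255907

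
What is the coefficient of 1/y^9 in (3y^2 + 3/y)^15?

1506635235

General term: C(15,j)·(3y^2)^j·(3/y)^(15-j), with y-exponent 2j − 1(15−j) = 3j − 15.
Set 3j − 15 = -9: j = 2.
C(15,2) = 105; 3^2 = 9; 3^13 = 1594323.
Coefficient = 105 · 9 · 1594323 = 1506635235.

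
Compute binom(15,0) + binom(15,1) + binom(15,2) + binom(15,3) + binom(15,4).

1 + 15 + 105 + 455 + 1365 = 1941.

1941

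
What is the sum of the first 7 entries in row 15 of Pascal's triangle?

9949

1 + 15 + 105 + 455 + 1365 + 3003 + 5005 = 9949.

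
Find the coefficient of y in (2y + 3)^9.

The general term is C(9,j)·(2y)^j·(3)^(9-j); the y^1 term has j = 1.
C(9,1) = 9.
Coefficient = C(9,1) · 2^1 · 3^8 = 9 · 2 · 6561 = 118098.

118098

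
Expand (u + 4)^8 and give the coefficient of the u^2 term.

114688

The general term is C(8,j)·(u)^j·(4)^(8-j); the u^2 term has j = 2.
C(8,2) = 28.
Coefficient = C(8,2) · 4^6 = 28 · 4096 = 114688.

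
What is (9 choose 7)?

C(9,7) = C(9,2) by symmetry.
C(9,2) = (9·8) / 2! = 72 / 2 = 36.

36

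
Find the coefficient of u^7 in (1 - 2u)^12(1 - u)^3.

-362736

Coefficient of u^7 = Σ_{j} C(12,j)·(-2)^j·C(3,7-j)·(-1)^(7-j) for j from 4 to 7.
= (-7920) + (-76032) + (-177408) + (-101376) = -362736.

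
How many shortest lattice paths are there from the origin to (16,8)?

Each path is a sequence of 24 steps with 16 rights: C(24,16) = 735471.

735471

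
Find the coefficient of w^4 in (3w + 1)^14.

81081

The general term is C(14,j)·(3w)^j·(1)^(14-j); the w^4 term has j = 4.
C(14,4) = 1001.
Coefficient = C(14,4) · 3^4 = 1001 · 81 = 81081.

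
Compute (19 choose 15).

3876

C(19,15) = C(19,4) by symmetry.
C(19,4) = (19·18·17·16) / 4! = 93024 / 24 = 3876.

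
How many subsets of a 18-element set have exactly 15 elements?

Choose the 15 positions: C(18,15) = 816.

816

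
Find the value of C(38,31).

12620256

C(38,31) = C(38,7) by symmetry.
C(38,7) = (38·37·36·35·34·33·32) / 7! = 63606090240 / 5040 = 12620256.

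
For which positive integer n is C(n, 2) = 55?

n(n−1)/2 = 55 ⇒ n(n−1) = 110. Since 11·10 = 110, n = 11.

11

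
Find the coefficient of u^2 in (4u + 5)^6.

The general term is C(6,j)·(4u)^j·(5)^(6-j); the u^2 term has j = 2.
C(6,2) = 15.
Coefficient = C(6,2) · 4^2 · 5^4 = 15 · 16 · 625 = 150000.

150000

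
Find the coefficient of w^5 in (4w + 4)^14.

537407782912

The general term is C(14,j)·(4w)^j·(4)^(14-j); the w^5 term has j = 5.
C(14,5) = 2002.
Coefficient = C(14,5) · 4^5 · 4^9 = 2002 · 1024 · 262144 = 537407782912.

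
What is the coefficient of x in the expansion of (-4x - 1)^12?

The general term is C(12,j)·(-4x)^j·(-1)^(12-j); the x^1 term has j = 1.
C(12,1) = 12.
Coefficient = C(12,1) · (-4)^1 · (-1)^11 = 12 · (-4) · (-1) = 48.

48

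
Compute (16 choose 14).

C(16,14) = C(16,2) by symmetry.
C(16,2) = (16·15) / 2! = 240 / 2 = 120.

120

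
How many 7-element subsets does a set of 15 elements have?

C(15,7) = (15·14·13·12·11·10·9) / 7! = 32432400 / 5040 = 6435.

6435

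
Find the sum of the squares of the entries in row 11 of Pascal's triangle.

705432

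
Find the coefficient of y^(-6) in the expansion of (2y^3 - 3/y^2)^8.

General term: C(8,j)·(2y^3)^j·(-3/y^2)^(8-j), with y-exponent 3j − 2(8−j) = 5j − 16.
Set 5j − 16 = -6: j = 2.
C(8,2) = 28; 2^2 = 4; (-3)^6 = 729.
Coefficient = 28 · 4 · 729 = 81648.

81648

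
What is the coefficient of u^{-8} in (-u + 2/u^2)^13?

219648

General term: C(13,j)·(-u)^j·(2/u^2)^(13-j), with u-exponent 1j − 2(13−j) = 3j − 26.
Set 3j − 26 = -8: j = 6.
C(13,6) = 1716; (-1)^6 = 1; 2^7 = 128.
Coefficient = 1716 · 1 · 128 = 219648.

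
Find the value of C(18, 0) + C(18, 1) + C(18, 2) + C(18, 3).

1 + 18 + 153 + 816 = 988.

988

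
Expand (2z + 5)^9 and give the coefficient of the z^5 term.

2520000

The general term is C(9,j)·(2z)^j·(5)^(9-j); the z^5 term has j = 5.
C(9,5) = 126.
Coefficient = C(9,5) · 2^5 · 5^4 = 126 · 32 · 625 = 2520000.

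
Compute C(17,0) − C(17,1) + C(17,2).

The partial alternating sum Σ_{k=0}^{2} (−1)^k C(17,k) = (−1)^2 C(16,2) = 120.

120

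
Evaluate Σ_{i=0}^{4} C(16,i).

1 + 16 + 120 + 560 + 1820 = 2517.

2517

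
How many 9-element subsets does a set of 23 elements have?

817190

C(23,9) = (23·22·21·20·19·18·17·16·15) / 9! = 296541907200 / 362880 = 817190.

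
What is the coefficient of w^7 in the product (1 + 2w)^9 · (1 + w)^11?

915078

Coefficient of w^7 = Σ_{j} C(9,j)·2^j·C(11,7-j)·1^(7-j) for j from 0 to 7.
= 330 + 8316 + 66528 + 221760 + 332640 + 221760 + 59136 + 4608 = 915078.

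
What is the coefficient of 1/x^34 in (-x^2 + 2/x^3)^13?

-53248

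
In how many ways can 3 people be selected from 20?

1140

This is C(20,3) = 1140.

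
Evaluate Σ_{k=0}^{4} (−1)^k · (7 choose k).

The partial alternating sum Σ_{k=0}^{4} (−1)^k C(7,k) = (−1)^4 C(6,4) = 15.

15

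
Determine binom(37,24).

3562467300

C(37,24) = C(37,13) by symmetry.
C(37,13) = (37·36·35·34·33·32·31·30·29·28·27·26·25) / 13! = 22183557976419840000 / 6227020800 = 3562467300.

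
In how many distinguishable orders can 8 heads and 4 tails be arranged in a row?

Choose positions for the heads: C(12,8) = 495.

495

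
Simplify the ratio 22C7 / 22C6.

C(n,k+1)/C(n,k) = (n−k)/(k+1) = (22−6)/(6+1) = 16/7.

16/7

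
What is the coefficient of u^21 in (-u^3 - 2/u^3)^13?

-2288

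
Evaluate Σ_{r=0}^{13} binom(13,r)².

By Vandermonde's identity, Σ C(13,r)² = C(26,13) = 10400600.

10400600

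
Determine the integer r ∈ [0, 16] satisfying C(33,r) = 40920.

C(33,r) increases on 0 ≤ r ≤ 16. C(33,3) = 5456 and C(33,4) = 40920, so r = 4.

4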